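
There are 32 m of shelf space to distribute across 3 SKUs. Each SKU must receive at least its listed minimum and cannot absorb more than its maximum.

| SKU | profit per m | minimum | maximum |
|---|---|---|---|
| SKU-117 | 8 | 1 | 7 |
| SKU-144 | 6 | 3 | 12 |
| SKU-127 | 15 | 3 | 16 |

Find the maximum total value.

Meeting every minimum uses 1+3+3 = 7 m, leaving 25.
Order the SKUs by profit per m: SKU-127 15 > SKU-117 8 > SKU-144 6.
SKU-127 takes 13 more to reach its cap of 16 — 12 left.
SKU-117 takes 6 more to reach its cap of 7 — 6 left.
Only 6 left; SKU-144 takes them to reach 9.
Total = 8×7 + 6×9 + 15×16 = 350.

350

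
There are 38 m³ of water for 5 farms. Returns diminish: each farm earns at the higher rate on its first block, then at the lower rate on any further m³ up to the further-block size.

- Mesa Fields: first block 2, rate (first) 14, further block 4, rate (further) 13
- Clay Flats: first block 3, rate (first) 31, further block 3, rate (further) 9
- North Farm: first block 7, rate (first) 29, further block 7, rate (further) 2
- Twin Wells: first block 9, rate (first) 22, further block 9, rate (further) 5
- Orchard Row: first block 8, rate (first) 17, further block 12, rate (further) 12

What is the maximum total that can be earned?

770

Order all 10 blocks by rate: Clay Flats/first 31 > North Farm/first 29 > Twin Wells/first 22 > Orchard Row/first 17 > Mesa Fields/first 14 > Mesa Fields/second 13 > Orchard Row/second 12 > Clay Flats/second 9 > Twin Wells/second 5 > North Farm/second 2.
Clay Flats/first (31): +3 ; 35 left.
North Farm/first (29): +7 ; 28 left.
Twin Wells first at 22: fill all 9 ; 19 left.
Fill Orchard Row first block (8 at 17) ; 11 left.
Mesa Fields/first (14): +2 ; 9 left.
Mesa Fields second at 13: fill all 4 ; 5 left.
Orchard Row/second: +5 of 12 at 12; pool empty.
Total = 31×3 + 29×7 + 22×9 + 17×8 + 14×2 + 13×4 + 12×5 = 770.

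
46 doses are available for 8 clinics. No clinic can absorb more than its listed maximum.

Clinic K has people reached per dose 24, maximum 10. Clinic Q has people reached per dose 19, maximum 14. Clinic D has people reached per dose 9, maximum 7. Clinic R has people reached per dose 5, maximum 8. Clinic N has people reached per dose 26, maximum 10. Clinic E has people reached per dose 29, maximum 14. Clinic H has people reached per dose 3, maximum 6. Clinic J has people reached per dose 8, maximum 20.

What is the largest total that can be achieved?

Highest people reached per dose first: Clinic E 29 > Clinic N 26 > Clinic K 24 > Clinic Q 19 > Clinic D 9 > Clinic J 8 > Clinic R 5 > Clinic H 3.
Give Clinic E 14 to hit its cap of 14 ; 32 left.
Give Clinic N 10 to hit its cap of 10 ; 22 left.
Give Clinic K 10 to hit its cap of 10 ; 12 left.
Clinic Q: +12 (room for 14) → 12. Pool exhausted.
Total = 24×10 + 19×12 + 26×10 + 29×14 = 1134.

1134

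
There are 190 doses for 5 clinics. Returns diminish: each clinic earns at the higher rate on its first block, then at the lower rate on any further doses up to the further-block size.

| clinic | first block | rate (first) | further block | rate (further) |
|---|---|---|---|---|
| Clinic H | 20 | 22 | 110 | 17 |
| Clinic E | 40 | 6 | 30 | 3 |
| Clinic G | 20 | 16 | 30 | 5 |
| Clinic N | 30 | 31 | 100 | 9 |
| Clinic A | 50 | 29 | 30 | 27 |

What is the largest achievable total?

4650

Rank every tier by rate: Clinic N/first 31 > Clinic A/first 29 > Clinic A/second 27 > Clinic H/first 22 > Clinic H/second 17 > Clinic G/first 16 > Clinic N/second 9 > Clinic E/first 6 > Clinic G/second 5 > Clinic E/second 3.
Fill Clinic N first block (30 at 31) — 160 left.
Fill Clinic A first block (50 at 29) — 110 left.
Clinic A/second (27): +30 — 80 left.
Fill Clinic H first block (20 at 22) — 60 left.
Clinic H/second: +60 of 110 at 17; pool empty.
Total = 31×30 + 29×50 + 27×30 + 22×20 + 17×60 = 4650.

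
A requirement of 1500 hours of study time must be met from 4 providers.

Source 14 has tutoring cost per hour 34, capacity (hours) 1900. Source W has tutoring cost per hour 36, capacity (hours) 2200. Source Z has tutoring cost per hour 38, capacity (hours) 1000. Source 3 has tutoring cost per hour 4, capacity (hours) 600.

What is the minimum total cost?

Fill from the cheapest provider first.
Take 600 from Source 3 at 4 — need 900 more.
Take 900 from Source 14 at 34 to finish.
Source W, Source Z: unused.
Cost = 600×4 + 900×34 = 33000.

33000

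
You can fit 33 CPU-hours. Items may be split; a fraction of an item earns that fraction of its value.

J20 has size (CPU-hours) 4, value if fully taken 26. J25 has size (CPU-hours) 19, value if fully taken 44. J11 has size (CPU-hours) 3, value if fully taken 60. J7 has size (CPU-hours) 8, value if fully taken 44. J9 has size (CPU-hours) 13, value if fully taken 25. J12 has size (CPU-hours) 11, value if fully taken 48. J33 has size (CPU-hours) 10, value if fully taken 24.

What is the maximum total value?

194.8

Rank by value-to-size ratio: J11 60/3≈20, J20 26/4≈6.5, J7 44/8≈5.5, J12 48/11≈4.36, J33 24/10≈2.4, J25 44/19≈2.32, J9 25/13≈1.92.
Take all of J11 (3 CPU-hours, value 60) ; 30 CPU-hours left.
J20: take in full, 4 CPU-hours for value 26 ; 26 left.
J7: take in full, 8 CPU-hours for value 44 ; 18 left.
All 11 CPU-hours of J12 fit (value 48) ; 7 remain.
Fill the last 7 CPU-hours with part of J33: 7/10 of it earns 16.8.
Total value = 194.8.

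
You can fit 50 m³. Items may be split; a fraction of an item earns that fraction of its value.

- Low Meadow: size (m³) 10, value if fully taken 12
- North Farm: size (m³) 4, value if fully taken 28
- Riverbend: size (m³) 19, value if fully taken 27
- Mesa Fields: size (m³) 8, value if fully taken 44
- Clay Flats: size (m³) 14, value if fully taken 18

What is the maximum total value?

Best value per unit of size first: North Farm 28/4≈7, Mesa Fields 44/8≈5.5, Riverbend 27/19≈1.42, Clay Flats 18/14≈1.29, Low Meadow 12/10≈1.2.
Take all of North Farm (4 m³, value 28) — 46 m³ left.
All 8 m³ of Mesa Fields fit (value 44) — 38 remain.
Take all of Riverbend (19 m³, value 27) — 19 m³ left.
Take all of Clay Flats (14 m³, value 18) — 5 m³ left.
Fill the last 5 m³ with part of Low Meadow: 5/10 of it earns 6.
Total value = 123.

123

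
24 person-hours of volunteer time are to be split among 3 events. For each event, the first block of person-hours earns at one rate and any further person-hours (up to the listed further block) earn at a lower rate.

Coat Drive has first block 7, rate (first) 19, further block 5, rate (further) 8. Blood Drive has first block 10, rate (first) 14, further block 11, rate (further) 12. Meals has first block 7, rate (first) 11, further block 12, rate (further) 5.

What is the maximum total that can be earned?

357

Rank every tier by rate: Coat Drive/T1 19 > Blood Drive/T1 14 > Blood Drive/T2 12 > Meals/T1 11 > Coat Drive/T2 8 > Meals/T2 5.
Coat Drive/T1 (19): +7 ; 17 left.
Blood Drive/T1 (14): +10 ; 7 left.
Blood Drive T2 at 12: only 7 left, fill 7.
Total = 19×7 + 14×10 + 12×7 = 357.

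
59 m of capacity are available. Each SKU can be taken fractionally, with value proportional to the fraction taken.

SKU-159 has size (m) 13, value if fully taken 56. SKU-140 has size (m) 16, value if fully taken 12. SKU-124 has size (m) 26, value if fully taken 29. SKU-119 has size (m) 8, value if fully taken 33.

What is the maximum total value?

Rank by value-to-size ratio: SKU-159 56/13≈4.31, SKU-119 33/8≈4.12, SKU-124 29/26≈1.12, SKU-140 12/16≈0.75.
Take all of SKU-159 (13 m, value 56) → 46 m left.
Take all of SKU-119 (8 m, value 33) → 38 m left.
Take all of SKU-124 (26 m, value 29) → 12 m left.
Only 12 m remain; take 12/16 of SKU-140 for value 12×12/16 = 9.
Total value = 127.

127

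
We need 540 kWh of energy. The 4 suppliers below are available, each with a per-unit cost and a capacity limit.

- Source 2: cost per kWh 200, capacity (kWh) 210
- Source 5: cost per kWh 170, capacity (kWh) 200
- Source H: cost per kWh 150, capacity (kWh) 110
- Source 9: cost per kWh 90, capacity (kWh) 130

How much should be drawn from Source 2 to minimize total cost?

Use suppliers in increasing cost order.
Source 9 at 90: take all 130 kWh → 410 still needed.
Source H at 150: take all 110 kWh → 300 still needed.
Source 5 (170): use full 200 → 100 kWh to go.
Source 2 at 200: take 100 of its 210 → requirement met.

100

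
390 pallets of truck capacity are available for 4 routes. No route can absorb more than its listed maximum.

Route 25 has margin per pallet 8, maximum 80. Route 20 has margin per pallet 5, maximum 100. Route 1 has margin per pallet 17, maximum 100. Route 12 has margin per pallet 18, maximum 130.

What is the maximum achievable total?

Order the routes by margin per pallet: Route 12 18 > Route 1 17 > Route 25 8 > Route 20 5.
Route 12 takes 130 to reach its cap of 130 → 260 left.
Route 1 takes 100 to reach its cap of 100 → 160 left.
Give Route 25 80 to hit its cap of 80 → 80 left.
Route 20 has room for 100 but only 80 remain, so it gets 80.
Total = 8×80 + 5×80 + 17×100 + 18×130 = 5080.

5080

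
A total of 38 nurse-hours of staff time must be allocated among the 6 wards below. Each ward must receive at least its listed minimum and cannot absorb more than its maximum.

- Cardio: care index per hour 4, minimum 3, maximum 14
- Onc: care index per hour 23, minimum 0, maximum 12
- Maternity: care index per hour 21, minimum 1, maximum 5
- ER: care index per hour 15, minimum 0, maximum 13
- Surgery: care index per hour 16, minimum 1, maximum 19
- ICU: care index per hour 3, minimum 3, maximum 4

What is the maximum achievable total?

Meeting every minimum uses 3+0+1+0+1+3 = 8 nurse-hours, leaving 30.
Highest care index per hour first: Onc 23 > Maternity 21 > Surgery 16 > ER 15 > Cardio 4 > ICU 3.
Onc: +12 to 12 (cap) ; 18 left.
Maternity: +4 to 5 (cap) ; 14 left.
Only 14 left; Surgery takes them to reach 15.
Total = 4×3 + 23×12 + 21×5 + 16×15 + 3×3 = 642.

642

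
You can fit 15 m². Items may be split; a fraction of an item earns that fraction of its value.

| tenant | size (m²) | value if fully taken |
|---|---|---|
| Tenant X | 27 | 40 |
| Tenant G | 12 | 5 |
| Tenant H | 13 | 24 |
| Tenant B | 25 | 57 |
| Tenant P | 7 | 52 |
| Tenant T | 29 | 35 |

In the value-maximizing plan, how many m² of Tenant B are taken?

Rank by value-to-size ratio: Tenant P 52/7≈7.43, Tenant B 57/25≈2.28, Tenant H 24/13≈1.85, Tenant X 40/27≈1.48, Tenant T 35/29≈1.21, Tenant G 5/12≈0.417.
Take all of Tenant P (7 m², value 52) — 8 m² left.
Only 8 m² remain; take 8/25 of Tenant B for value 57×8/25 = 18.24.

8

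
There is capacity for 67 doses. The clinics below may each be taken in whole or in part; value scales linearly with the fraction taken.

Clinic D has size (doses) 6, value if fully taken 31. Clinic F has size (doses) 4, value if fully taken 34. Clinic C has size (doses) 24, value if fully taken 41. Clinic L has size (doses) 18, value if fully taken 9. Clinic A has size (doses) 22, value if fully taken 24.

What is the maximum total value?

135.5

Best value per unit of size first: Clinic F 34/4≈8.5, Clinic D 31/6≈5.17, Clinic C 41/24≈1.71, Clinic A 24/22≈1.09, Clinic L 9/18≈0.5.
Take all of Clinic F (4 doses, value 34) — 63 doses left.
Clinic D: take in full, 6 doses for value 31 — 57 left.
Take all of Clinic C (24 doses, value 41) — 33 doses left.
All 22 doses of Clinic A fit (value 24) — 11 remain.
Only 11 doses remain; take 11/18 of Clinic L for value 9×11/18 = 5.5.
Total value = 135.5.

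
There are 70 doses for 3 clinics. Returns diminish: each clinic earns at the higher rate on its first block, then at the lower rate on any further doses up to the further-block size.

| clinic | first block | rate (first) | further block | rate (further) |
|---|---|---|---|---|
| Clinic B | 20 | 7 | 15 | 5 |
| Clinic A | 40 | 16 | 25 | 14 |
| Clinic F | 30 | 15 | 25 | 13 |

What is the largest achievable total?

1090

Rank every tier by rate: Clinic A/T1 16 > Clinic F/T1 15 > Clinic A/T2 14 > Clinic F/T2 13 > Clinic B/T1 7 > Clinic B/T2 5.
Fill Clinic A T1 block (40 at 16) ; 30 left.
Clinic F/T1 (15): +30 ; 0 left.
Total = 16×40 + 15×30 = 1090.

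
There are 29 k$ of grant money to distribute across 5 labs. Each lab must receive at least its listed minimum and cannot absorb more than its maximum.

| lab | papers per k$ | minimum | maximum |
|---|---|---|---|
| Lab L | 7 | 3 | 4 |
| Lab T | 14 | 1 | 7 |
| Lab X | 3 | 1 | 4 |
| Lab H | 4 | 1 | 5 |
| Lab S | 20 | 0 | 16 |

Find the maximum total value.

453

Meeting every minimum uses 3+1+1+1+0 = 6 k$, leaving 23.
Order the labs by papers per k$: Lab S 20 > Lab T 14 > Lab L 7 > Lab H 4 > Lab X 3.
Give Lab S 16 more to hit its cap of 16 ; 7 left.
Lab T takes 6 more to reach its cap of 7 ; 1 left.
Lab L: +1 to 4 (cap) ; 0 left.
Total = 7×4 + 14×7 + 3×1 + 4×1 + 20×16 = 453.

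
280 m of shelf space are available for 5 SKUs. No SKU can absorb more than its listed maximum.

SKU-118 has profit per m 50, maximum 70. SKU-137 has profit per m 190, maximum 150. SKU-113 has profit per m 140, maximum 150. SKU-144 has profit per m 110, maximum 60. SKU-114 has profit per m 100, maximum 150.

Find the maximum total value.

46700

Order the SKUs by profit per m: SKU-137 190 > SKU-113 140 > SKU-144 110 > SKU-114 100 > SKU-118 50.
SKU-137 takes 150 to reach its cap of 150 ; 130 left.
SKU-113: +130 (room for 150) → 130. Pool exhausted.
Total = 190×150 + 140×130 = 46700.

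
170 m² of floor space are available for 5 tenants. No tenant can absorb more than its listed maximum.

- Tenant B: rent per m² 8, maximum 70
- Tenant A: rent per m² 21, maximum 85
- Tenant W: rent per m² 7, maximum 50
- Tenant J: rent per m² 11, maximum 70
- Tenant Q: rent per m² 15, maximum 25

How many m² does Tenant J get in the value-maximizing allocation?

Highest rent per m² first: Tenant A 21 > Tenant Q 15 > Tenant J 11 > Tenant B 8 > Tenant W 7.
Tenant A takes 85 to reach its cap of 85 — 85 left.
Give Tenant Q 25 to hit its cap of 25 — 60 left.
Only 60 left; Tenant J takes them to reach 60.

60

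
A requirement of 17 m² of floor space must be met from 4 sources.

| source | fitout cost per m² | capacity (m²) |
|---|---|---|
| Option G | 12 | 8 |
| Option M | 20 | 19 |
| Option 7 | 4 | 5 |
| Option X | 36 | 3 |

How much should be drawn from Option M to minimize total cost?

Use sources in increasing cost order.
Option 7 (4): use full 5 ; 12 m² to go.
Option G (12): use full 8 ; 4 m² to go.
Option M (20): take the remaining 4 ; done.
Option X: unused.

4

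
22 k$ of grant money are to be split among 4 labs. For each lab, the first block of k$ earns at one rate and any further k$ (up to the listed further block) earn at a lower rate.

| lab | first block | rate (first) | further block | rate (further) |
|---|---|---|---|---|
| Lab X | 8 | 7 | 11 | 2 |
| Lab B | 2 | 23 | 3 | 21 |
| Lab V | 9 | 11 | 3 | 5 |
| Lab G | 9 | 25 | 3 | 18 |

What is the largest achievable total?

Order all 8 blocks by rate: Lab G/first 25 > Lab B/first 23 > Lab B/second 21 > Lab G/second 18 > Lab V/first 11 > Lab X/first 7 > Lab V/second 5 > Lab X/second 2.
Lab G/first (25): +9 → 13 left.
Lab B first at 23: fill all 2 → 11 left.
Fill Lab B second block (3 at 21) → 8 left.
Lab G second at 18: fill all 3 → 5 left.
Lab V first at 11: only 5 left, fill 5.
Total = 25×9 + 23×2 + 21×3 + 18×3 + 11×5 = 443.

443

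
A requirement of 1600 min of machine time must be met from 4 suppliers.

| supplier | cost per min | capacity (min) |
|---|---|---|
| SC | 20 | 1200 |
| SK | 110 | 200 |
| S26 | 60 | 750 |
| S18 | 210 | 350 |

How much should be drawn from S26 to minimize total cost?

Cheapest first:
Take 1200 from SC at 20 → need 400 more.
S26 at 60: take 400 of its 750 → requirement met.
SK, S18: unused.

400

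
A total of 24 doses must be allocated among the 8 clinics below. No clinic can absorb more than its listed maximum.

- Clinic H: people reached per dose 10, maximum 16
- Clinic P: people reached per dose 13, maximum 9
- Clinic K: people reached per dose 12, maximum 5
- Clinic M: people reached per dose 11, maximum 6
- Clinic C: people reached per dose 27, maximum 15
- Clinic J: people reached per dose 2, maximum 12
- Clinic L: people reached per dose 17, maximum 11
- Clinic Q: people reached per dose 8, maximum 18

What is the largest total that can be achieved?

558

Highest people reached per dose first: Clinic C 27 > Clinic L 17 > Clinic P 13 > Clinic K 12 > Clinic M 11 > Clinic H 10 > Clinic Q 8 > Clinic J 2.
Give Clinic C 15 to hit its cap of 15 — 9 left.
Only 9 left; Clinic L takes them to reach 9.
Total = 27×15 + 17×9 = 558.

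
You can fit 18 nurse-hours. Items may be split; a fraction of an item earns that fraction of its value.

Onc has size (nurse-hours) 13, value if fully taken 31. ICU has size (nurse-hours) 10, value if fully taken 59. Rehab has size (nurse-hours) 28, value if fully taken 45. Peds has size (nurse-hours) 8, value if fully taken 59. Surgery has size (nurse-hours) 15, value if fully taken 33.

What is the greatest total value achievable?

Rank by value-to-size ratio: Peds 59/8≈7.38, ICU 59/10≈5.9, Onc 31/13≈2.38, Surgery 33/15≈2.2, Rehab 45/28≈1.61.
Take all of Peds (8 nurse-hours, value 59) → 10 nurse-hours left.
ICU: take in full, 10 nurse-hours for value 59 → 0 left.
Total value = 118.

118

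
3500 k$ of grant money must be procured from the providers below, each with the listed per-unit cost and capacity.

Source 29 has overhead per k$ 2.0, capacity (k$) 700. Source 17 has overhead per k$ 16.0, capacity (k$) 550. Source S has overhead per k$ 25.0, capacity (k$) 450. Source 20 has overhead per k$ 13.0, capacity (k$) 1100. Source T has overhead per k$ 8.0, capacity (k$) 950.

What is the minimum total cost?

Use providers in increasing cost order.
Source 29 at 2.0: take all 700 k$ → 2800 still needed.
Take 950 from Source T at 8.0 → need 1850 more.
Source 20 at 13.0: take all 1100 k$ → 750 still needed.
Take 550 from Source 17 at 16.0 → need 200 more.
Take 200 from Source S at 25.0 to finish.
Cost = 700×2.0 + 950×8.0 + 1100×13.0 + 550×16.0 + 200×25.0 = 37100.

37100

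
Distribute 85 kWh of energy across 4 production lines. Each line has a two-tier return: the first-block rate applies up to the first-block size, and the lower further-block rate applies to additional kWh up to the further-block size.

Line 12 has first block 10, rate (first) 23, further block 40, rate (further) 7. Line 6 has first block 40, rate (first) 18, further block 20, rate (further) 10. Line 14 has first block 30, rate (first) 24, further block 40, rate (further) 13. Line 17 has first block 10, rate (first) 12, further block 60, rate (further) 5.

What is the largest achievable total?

1735

Treat each block as its own option and order by rate: Line 14/tier1 24 > Line 12/tier1 23 > Line 6/tier1 18 > Line 14/tier2 13 > Line 17/tier1 12 > Line 6/tier2 10 > Line 12/tier2 7 > Line 17/tier2 5.
Line 14/tier1 (24): +30 → 55 left.
Line 12 tier1 at 23: fill all 10 → 45 left.
Line 6 tier1 at 18: fill all 40 → 5 left.
Line 14 tier2 at 13: only 5 left, fill 5.
Total = 24×30 + 23×10 + 18×40 + 13×5 = 1735.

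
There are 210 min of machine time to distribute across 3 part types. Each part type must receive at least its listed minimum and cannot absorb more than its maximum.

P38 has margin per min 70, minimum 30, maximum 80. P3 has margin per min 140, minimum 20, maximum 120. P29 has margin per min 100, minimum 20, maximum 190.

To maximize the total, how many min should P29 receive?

60

Meeting every minimum uses 30+20+20 = 70 min, leaving 140.
Rank by margin per min: P3 140 > P29 100 > P38 70.
P3 takes 100 more to reach its cap of 120 → 40 left.
P29: +40 (room for 170) → 60. Pool exhausted.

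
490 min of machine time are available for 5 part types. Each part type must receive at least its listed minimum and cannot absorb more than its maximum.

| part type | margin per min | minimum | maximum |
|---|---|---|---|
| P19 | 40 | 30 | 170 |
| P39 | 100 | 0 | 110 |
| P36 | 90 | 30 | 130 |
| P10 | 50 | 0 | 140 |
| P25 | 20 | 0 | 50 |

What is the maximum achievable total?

34100

Meeting every minimum uses 30+0+30+0+0 = 60 min, leaving 430.
Rank by margin per min: P39 100 > P36 90 > P10 50 > P19 40 > P25 20.
P39: +110 to 110 (cap) → 320 left.
Give P36 100 more to hit its cap of 130 → 220 left.
P10: +140 to 140 (cap) → 80 left.
P19 has room for 140 more but only 80 remain, so it gets 110.
Total = 40×110 + 100×110 + 90×130 + 50×140 = 34100.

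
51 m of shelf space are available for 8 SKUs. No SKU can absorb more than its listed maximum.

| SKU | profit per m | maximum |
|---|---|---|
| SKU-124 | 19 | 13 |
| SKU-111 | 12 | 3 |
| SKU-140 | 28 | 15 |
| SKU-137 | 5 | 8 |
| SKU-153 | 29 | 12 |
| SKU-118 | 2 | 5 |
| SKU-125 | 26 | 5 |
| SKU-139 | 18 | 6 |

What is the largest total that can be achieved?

Rank by profit per m: SKU-153 29 > SKU-140 28 > SKU-125 26 > SKU-124 19 > SKU-139 18 > SKU-111 12 > SKU-137 5 > SKU-118 2.
SKU-153: +12 to 12 (cap) — 39 left.
SKU-140 takes 15 to reach its cap of 15 — 24 left.
SKU-125: +5 to 5 (cap) — 19 left.
SKU-124: +13 to 13 (cap) — 6 left.
SKU-139 takes 6 to reach its cap of 6 — 0 left.
Total = 19×13 + 28×15 + 29×12 + 26×5 + 18×6 = 1253.

1253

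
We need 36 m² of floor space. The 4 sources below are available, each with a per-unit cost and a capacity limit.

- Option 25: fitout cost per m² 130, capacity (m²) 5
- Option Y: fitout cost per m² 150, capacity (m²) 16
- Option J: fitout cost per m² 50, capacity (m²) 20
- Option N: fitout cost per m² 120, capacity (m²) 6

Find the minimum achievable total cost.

3120

Fill from the cheapest source first.
Option J at 50: take all 20 m² ; 16 still needed.
Take 6 from Option N at 120 ; need 10 more.
Option 25 at 130: take all 5 m² ; 5 still needed.
Option Y at 150: take 5 of its 16 ; requirement met.
Cost = 20×50 + 6×120 + 5×130 + 5×150 = 3120.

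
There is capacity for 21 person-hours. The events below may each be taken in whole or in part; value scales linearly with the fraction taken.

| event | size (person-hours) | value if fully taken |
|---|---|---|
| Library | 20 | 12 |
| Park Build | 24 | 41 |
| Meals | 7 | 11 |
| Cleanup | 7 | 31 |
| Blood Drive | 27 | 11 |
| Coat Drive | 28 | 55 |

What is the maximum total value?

Sort by value density: Cleanup 31/7≈4.43, Coat Drive 55/28≈1.96, Park Build 41/24≈1.71, Meals 11/7≈1.57, Library 12/20≈0.6, Blood Drive 11/27≈0.407.
All 7 person-hours of Cleanup fit (value 31) → 14 remain.
Only 14 person-hours remain; take 14/28 of Coat Drive for value 55×14/28 = 27.5.
Total value = 58.5.

58.5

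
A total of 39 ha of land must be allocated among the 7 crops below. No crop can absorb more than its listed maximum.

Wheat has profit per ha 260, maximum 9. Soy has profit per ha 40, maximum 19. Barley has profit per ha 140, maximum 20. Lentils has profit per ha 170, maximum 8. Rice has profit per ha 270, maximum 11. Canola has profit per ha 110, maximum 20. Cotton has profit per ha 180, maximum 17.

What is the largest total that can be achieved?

Order the crops by profit per ha: Rice 270 > Wheat 260 > Cotton 180 > Lentils 170 > Barley 140 > Canola 110 > Soy 40.
Give Rice 11 to hit its cap of 11 ; 28 left.
Wheat takes 9 to reach its cap of 9 ; 19 left.
Cotton: +17 to 17 (cap) ; 2 left.
Lentils: +2 (room for 8) → 2. Pool exhausted.
Total = 260×9 + 170×2 + 270×11 + 180×17 = 8710.

8710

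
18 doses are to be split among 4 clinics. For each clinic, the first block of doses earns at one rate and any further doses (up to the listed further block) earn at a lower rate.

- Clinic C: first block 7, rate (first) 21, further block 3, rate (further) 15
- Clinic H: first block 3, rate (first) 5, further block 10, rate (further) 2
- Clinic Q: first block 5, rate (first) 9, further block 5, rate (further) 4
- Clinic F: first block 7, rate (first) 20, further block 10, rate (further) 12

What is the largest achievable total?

344

Treat each block as its own option and order by rate: Clinic C/first 21 > Clinic F/first 20 > Clinic C/second 15 > Clinic F/second 12 > Clinic Q/first 9 > Clinic H/first 5 > Clinic Q/second 4 > Clinic H/second 2.
Clinic C/first (21): +7 — 11 left.
Clinic F/first (20): +7 — 4 left.
Clinic C second at 15: fill all 3 — 1 left.
Clinic F second at 12: only 1 left, fill 1.
Total = 21×7 + 20×7 + 15×3 + 12×1 = 344.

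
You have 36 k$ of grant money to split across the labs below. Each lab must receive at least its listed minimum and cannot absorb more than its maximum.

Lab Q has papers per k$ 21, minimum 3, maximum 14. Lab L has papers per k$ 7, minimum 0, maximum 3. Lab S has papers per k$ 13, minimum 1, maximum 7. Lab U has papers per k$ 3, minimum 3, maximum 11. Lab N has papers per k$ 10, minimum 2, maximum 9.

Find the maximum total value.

Meeting every minimum uses 3+0+1+3+2 = 9 k$, leaving 27.
Highest papers per k$ first: Lab Q 21 > Lab S 13 > Lab N 10 > Lab L 7 > Lab U 3.
Give Lab Q 11 more to hit its cap of 14 ; 16 left.
Lab S takes 6 more to reach its cap of 7 ; 10 left.
Give Lab N 7 more to hit its cap of 9 ; 3 left.
Lab L: +3 to 3 (cap) ; 0 left.
Total = 21×14 + 7×3 + 13×7 + 3×3 + 10×9 = 505.

505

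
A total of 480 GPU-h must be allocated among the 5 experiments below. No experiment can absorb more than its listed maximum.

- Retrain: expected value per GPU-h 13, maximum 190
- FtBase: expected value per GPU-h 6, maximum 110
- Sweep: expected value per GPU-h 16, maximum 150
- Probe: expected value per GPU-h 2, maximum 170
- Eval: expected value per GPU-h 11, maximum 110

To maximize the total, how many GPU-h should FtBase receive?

Rank by expected value per GPU-h: Sweep 16 > Retrain 13 > Eval 11 > FtBase 6 > Probe 2.
Sweep: +150 to 150 (cap) — 330 left.
Give Retrain 190 to hit its cap of 190 — 140 left.
Give Eval 110 to hit its cap of 110 — 30 left.
FtBase has room for 110 but only 30 remain, so it gets 30.

30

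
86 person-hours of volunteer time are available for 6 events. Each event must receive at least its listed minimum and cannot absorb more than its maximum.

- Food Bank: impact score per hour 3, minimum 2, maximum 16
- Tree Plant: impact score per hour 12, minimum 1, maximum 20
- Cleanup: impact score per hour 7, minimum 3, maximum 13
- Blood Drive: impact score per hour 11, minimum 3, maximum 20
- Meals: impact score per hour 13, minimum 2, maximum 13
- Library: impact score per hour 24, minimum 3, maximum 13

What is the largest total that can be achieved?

1053

Meeting every minimum uses 2+1+3+3+2+3 = 14 person-hours, leaving 72.
Rank by impact score per hour: Library 24 > Meals 13 > Tree Plant 12 > Blood Drive 11 > Cleanup 7 > Food Bank 3.
Library: +10 to 13 (cap) ; 62 left.
Meals: +11 to 13 (cap) ; 51 left.
Tree Plant: +19 to 20 (cap) ; 32 left.
Blood Drive: +17 to 20 (cap) ; 15 left.
Cleanup takes 10 more to reach its cap of 13 ; 5 left.
Only 5 left; Food Bank takes them to reach 7.
Total = 3×7 + 12×20 + 7×13 + 11×20 + 13×13 + 24×13 = 1053.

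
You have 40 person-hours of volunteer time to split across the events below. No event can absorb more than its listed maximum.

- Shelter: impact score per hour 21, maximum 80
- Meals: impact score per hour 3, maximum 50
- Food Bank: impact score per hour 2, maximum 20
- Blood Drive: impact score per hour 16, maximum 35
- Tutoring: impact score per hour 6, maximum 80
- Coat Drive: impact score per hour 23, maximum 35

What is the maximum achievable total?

Order the events by impact score per hour: Coat Drive 23 > Shelter 21 > Blood Drive 16 > Tutoring 6 > Meals 3 > Food Bank 2.
Coat Drive: +35 to 35 (cap) ; 5 left.
Only 5 left; Shelter takes them to reach 5.
Total = 21×5 + 23×35 = 910.

910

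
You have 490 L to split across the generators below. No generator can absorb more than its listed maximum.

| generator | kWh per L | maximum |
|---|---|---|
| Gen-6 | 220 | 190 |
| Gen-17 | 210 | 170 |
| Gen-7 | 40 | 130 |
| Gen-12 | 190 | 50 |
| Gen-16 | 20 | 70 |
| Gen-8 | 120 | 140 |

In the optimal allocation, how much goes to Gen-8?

Highest kWh per L first: Gen-6 220 > Gen-17 210 > Gen-12 190 > Gen-8 120 > Gen-7 40 > Gen-16 20.
Gen-6 takes 190 to reach its cap of 190 → 300 left.
Gen-17 takes 170 to reach its cap of 170 → 130 left.
Gen-12: +50 to 50 (cap) → 80 left.
Gen-8: +80 (room for 140) → 80. Pool exhausted.

80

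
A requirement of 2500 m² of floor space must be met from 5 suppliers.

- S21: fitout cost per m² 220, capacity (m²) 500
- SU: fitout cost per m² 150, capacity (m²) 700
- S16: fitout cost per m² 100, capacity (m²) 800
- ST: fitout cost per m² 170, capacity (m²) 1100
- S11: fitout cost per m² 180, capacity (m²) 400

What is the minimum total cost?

Cheapest first:
S16 at 100: take all 800 m² ; 1700 still needed.
Take 700 from SU at 150 ; need 1000 more.
ST (170): take the remaining 1000 ; done.
S11, S21: unused.
Cost = 800×100 + 700×150 + 1000×170 = 355000.

355000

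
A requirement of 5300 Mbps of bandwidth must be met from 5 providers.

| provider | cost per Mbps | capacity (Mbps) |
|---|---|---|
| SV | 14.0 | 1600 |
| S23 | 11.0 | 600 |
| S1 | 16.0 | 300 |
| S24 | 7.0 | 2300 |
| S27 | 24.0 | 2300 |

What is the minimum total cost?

61900

Use providers in increasing cost order.
S24 (7.0): use full 2300 — 3000 Mbps to go.
Take 600 from S23 at 11.0 — need 2400 more.
SV at 14.0: take all 1600 Mbps — 800 still needed.
S1 at 16.0: take all 300 Mbps — 500 still needed.
S27 (24.0): take the remaining 500 — done.
Cost = 2300×7.0 + 600×11.0 + 1600×14.0 + 300×16.0 + 500×24.0 = 61900.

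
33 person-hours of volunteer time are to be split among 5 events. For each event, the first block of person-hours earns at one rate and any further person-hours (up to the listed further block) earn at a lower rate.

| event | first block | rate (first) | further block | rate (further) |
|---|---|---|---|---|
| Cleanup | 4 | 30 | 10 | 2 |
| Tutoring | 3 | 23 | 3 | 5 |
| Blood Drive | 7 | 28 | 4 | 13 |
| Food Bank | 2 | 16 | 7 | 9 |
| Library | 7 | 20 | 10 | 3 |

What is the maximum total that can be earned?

Rank every tier by rate: Cleanup/tier1 30 > Blood Drive/tier1 28 > Tutoring/tier1 23 > Library/tier1 20 > Food Bank/tier1 16 > Blood Drive/tier2 13 > Food Bank/tier2 9 > Tutoring/tier2 5 > Library/tier2 3 > Cleanup/tier2 2.
Cleanup/tier1 (30): +4 ; 29 left.
Blood Drive/tier1 (28): +7 ; 22 left.
Tutoring/tier1 (23): +3 ; 19 left.
Library tier1 at 20: fill all 7 ; 12 left.
Food Bank tier1 at 16: fill all 2 ; 10 left.
Blood Drive tier2 at 13: fill all 4 ; 6 left.
Food Bank tier2 at 9: only 6 left, fill 6.
Total = 30×4 + 28×7 + 23×3 + 20×7 + 16×2 + 13×4 + 9×6 = 663.

663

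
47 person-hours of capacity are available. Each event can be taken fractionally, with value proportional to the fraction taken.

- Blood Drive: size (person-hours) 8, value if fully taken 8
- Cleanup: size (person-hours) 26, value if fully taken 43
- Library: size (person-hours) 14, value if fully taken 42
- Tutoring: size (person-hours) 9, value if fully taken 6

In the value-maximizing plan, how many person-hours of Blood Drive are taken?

Rank by value-to-size ratio: Library 42/14≈3, Cleanup 43/26≈1.65, Blood Drive 8/8≈1, Tutoring 6/9≈0.667.
All 14 person-hours of Library fit (value 42) — 33 remain.
Take all of Cleanup (26 person-hours, value 43) — 7 person-hours left.
7 person-hours left: a 7/8 share of Blood Drive gives 8×7/8 = 7.

7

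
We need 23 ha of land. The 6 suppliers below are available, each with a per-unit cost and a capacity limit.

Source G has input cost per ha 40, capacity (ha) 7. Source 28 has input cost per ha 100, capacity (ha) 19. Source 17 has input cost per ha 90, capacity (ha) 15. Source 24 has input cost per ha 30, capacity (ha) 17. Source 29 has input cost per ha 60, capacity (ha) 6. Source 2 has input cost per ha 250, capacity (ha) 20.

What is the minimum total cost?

750

Cheapest first:
Take 17 from Source 24 at 30 → need 6 more.
Source G (40): take the remaining 6 → done.
Source 29, Source 17, Source 28, Source 2: unused.
Cost = 17×30 + 6×40 = 750.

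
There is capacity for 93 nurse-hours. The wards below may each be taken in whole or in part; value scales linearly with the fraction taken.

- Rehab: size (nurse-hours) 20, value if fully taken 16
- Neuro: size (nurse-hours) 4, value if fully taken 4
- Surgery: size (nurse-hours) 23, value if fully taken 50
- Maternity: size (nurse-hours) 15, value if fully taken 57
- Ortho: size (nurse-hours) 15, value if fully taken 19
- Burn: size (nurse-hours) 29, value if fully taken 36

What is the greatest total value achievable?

Rank by value-to-size ratio: Maternity 57/15≈3.8, Surgery 50/23≈2.17, Ortho 19/15≈1.27, Burn 36/29≈1.24, Neuro 4/4≈1, Rehab 16/20≈0.8.
Take all of Maternity (15 nurse-hours, value 57) ; 78 nurse-hours left.
Surgery: take in full, 23 nurse-hours for value 50 ; 55 left.
Take all of Ortho (15 nurse-hours, value 19) ; 40 nurse-hours left.
Take all of Burn (29 nurse-hours, value 36) ; 11 nurse-hours left.
All 4 nurse-hours of Neuro fit (value 4) ; 7 remain.
Fill the last 7 nurse-hours with part of Rehab: 7/20 of it earns 5.6.
Total value = 171.6.

171.6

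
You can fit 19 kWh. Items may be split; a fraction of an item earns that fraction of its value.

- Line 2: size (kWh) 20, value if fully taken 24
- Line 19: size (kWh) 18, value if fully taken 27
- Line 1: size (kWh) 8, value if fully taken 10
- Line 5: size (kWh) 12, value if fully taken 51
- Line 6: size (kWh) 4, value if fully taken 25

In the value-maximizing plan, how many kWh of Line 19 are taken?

Sort by value density: Line 6 25/4≈6.25, Line 5 51/12≈4.25, Line 19 27/18≈1.5, Line 1 10/8≈1.25, Line 2 24/20≈1.2.
Line 6: take in full, 4 kWh for value 25 → 15 left.
All 12 kWh of Line 5 fit (value 51) → 3 remain.
Fill the last 3 kWh with part of Line 19: 3/18 of it earns 4.5.

3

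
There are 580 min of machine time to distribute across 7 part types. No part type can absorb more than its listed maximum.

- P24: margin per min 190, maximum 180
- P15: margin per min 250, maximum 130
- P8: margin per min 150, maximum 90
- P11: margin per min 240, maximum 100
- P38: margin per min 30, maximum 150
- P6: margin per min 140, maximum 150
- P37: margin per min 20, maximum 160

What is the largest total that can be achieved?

Highest margin per min first: P15 250 > P11 240 > P24 190 > P8 150 > P6 140 > P38 30 > P37 20.
P15 takes 130 to reach its cap of 130 ; 450 left.
P11: +100 to 100 (cap) ; 350 left.
Give P24 180 to hit its cap of 180 ; 170 left.
P8: +90 to 90 (cap) ; 80 left.
P6: +80 (room for 150) → 80. Pool exhausted.
Total = 190×180 + 250×130 + 150×90 + 240×100 + 140×80 = 115400.

115400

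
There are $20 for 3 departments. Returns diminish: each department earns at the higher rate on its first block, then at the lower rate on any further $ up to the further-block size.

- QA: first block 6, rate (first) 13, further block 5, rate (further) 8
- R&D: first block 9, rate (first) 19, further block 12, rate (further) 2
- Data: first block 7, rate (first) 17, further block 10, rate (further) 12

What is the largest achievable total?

342

Treat each block as its own option and order by rate: R&D/T1 19 > Data/T1 17 > QA/T1 13 > Data/T2 12 > QA/T2 8 > R&D/T2 2.
Fill R&D T1 block (9 at 19) — 11 left.
Data/T1 (17): +7 — 4 left.
QA/T1: +4 of 6 at 13; pool empty.
Total = 19×9 + 17×7 + 13×4 = 342.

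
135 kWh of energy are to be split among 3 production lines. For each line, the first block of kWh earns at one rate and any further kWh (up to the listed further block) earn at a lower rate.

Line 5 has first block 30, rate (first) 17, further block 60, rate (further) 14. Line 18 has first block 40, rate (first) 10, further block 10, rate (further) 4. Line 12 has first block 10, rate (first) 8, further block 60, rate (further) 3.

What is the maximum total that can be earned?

1790

Rank every tier by rate: Line 5/T1 17 > Line 5/T2 14 > Line 18/T1 10 > Line 12/T1 8 > Line 18/T2 4 > Line 12/T2 3.
Fill Line 5 T1 block (30 at 17) → 105 left.
Fill Line 5 T2 block (60 at 14) → 45 left.
Line 18/T1 (10): +40 → 5 left.
Line 12/T1: +5 of 10 at 8; pool empty.
Total = 17×30 + 14×60 + 10×40 + 8×5 = 1790.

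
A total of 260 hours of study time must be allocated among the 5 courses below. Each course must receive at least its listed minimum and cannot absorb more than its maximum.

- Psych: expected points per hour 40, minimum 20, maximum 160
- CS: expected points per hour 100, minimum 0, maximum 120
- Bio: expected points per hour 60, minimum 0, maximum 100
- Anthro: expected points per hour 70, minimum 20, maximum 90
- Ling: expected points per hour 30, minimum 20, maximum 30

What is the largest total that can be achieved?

20300

Meeting every minimum uses 20+0+0+20+20 = 60 hours, leaving 200.
Order the courses by expected points per hour: CS 100 > Anthro 70 > Bio 60 > Psych 40 > Ling 30.
CS takes 120 more to reach its cap of 120 → 80 left.
Anthro: +70 to 90 (cap) → 10 left.
Bio: +10 (room for 100) → 10. Pool exhausted.
Total = 40×20 + 100×120 + 60×10 + 70×90 + 30×20 = 20300.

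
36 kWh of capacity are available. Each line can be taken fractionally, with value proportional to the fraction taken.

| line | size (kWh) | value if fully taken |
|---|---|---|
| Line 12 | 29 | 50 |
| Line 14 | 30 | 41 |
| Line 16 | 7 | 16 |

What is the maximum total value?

66

Sort by value density: Line 16 16/7≈2.29, Line 12 50/29≈1.72, Line 14 41/30≈1.37.
Line 16: take in full, 7 kWh for value 16 — 29 left.
Take all of Line 12 (29 kWh, value 50) — 0 kWh left.
Total value = 66.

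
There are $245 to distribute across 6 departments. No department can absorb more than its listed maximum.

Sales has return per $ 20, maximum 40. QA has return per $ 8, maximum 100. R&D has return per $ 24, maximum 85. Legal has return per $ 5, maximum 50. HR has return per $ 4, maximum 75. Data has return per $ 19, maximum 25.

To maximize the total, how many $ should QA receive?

Highest return per $ first: R&D 24 > Sales 20 > Data 19 > QA 8 > Legal 5 > HR 4.
Give R&D 85 to hit its cap of 85 ; 160 left.
Sales takes 40 to reach its cap of 40 ; 120 left.
Give Data 25 to hit its cap of 25 ; 95 left.
QA: +95 (room for 100) → 95. Pool exhausted.

95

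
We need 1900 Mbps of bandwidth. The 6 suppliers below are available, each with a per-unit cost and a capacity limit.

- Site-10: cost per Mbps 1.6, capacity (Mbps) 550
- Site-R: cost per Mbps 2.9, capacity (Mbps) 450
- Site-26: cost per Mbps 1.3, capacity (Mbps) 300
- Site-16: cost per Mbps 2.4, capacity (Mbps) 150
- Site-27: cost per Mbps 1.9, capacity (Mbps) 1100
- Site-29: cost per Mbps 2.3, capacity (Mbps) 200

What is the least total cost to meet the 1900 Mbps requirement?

3265

Fill from the cheapest supplier first.
Take 300 from Site-26 at 1.3 — need 1600 more.
Site-10 (1.6): use full 550 — 1050 Mbps to go.
Site-27 (1.9): take the remaining 1050 — done.
Site-29, Site-16, Site-R: unused.
Cost = 300×1.3 + 550×1.6 + 1050×1.9 = 3265.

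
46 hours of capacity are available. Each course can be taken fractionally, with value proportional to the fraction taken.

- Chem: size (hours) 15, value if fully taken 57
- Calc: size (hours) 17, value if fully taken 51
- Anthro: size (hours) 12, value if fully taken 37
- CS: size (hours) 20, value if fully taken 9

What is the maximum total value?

Best value per unit of size first: Chem 57/15≈3.8, Anthro 37/12≈3.08, Calc 51/17≈3, CS 9/20≈0.45.
All 15 hours of Chem fit (value 57) — 31 remain.
Anthro: take in full, 12 hours for value 37 — 19 left.
All 17 hours of Calc fit (value 51) — 2 remain.
Fill the last 2 hours with part of CS: 2/20 of it earns 0.9.
Total value = 145.9.

145.9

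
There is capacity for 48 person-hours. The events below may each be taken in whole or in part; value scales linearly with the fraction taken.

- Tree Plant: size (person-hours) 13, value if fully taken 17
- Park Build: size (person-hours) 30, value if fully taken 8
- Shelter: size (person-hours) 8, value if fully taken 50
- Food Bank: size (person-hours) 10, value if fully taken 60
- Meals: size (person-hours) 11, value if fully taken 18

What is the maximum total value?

146.6

Best value per unit of size first: Shelter 50/8≈6.25, Food Bank 60/10≈6, Meals 18/11≈1.64, Tree Plant 17/13≈1.31, Park Build 8/30≈0.267.
Take all of Shelter (8 person-hours, value 50) — 40 person-hours left.
Food Bank: take in full, 10 person-hours for value 60 — 30 left.
Meals: take in full, 11 person-hours for value 18 — 19 left.
All 13 person-hours of Tree Plant fit (value 17) — 6 remain.
Only 6 person-hours remain; take 6/30 of Park Build for value 8×6/30 = 1.6.
Total value = 146.6.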